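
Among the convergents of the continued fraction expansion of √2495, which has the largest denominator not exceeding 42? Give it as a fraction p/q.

√2495 = [49; 1, 18, 1, 98, …] (period length 4).
Convergents:
  p_0/q_0 = 49/1
  p_1/q_1 = 50/1
  p_2/q_2 = 949/19
  p_3/q_3 = 999/20
  p_4/q_4 = 98851/1979
q_3 = 20 ≤ 42 < 1979 = q_4, so the answer is 999/20.

999/20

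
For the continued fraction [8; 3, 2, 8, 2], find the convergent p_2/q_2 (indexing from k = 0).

58/7

Using pₖ = aₖpₖ₋₁ + pₖ₋₂, qₖ = aₖqₖ₋₁ + qₖ₋₂ (with p₋₁=1, p₋₂=0, q₋₁=0, q₋₂=1):
  k=0: a=8, p=8, q=1
  k=1: a=3, p=25, q=3
  k=2: a=2, p=58, q=7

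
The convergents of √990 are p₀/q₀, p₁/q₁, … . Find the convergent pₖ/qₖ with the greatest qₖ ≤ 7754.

110943/3526

√990 = [31; 2, 6, 2, 62, …] (period length 4).
Convergents:
  p_0/q_0 = 31/1
  p_1/q_1 = 63/2
  p_2/q_2 = 409/13
  p_3/q_3 = 881/28
  p_4/q_4 = 55031/1749
  p_5/q_5 = 110943/3526
  p_6/q_6 = 720689/22905
q_5 = 3526 ≤ 7754 < 22905 = q_6, so the answer is 110943/3526.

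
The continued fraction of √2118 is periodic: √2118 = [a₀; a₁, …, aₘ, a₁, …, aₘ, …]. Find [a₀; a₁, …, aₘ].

[46; 46, 92]

a₀ = ⌊√2118⌋ = 46.
With m₀=0, d₀=1 and mₖ₊₁ = dₖaₖ − mₖ, dₖ₊₁ = (n − mₖ₊₁²)/dₖ, aₖ₊₁ = ⌊(a₀+mₖ₊₁)/dₖ₊₁⌋:
  k=1: m=46, d=2, a=46
  k=2: m=46, d=1, a=92
d=1 and a=2a₀=92 at k=2, so the next step gives (m, d) = (46, 2) again — its k=1 value — and the period has length 2.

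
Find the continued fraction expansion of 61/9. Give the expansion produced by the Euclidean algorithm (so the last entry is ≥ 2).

[6; 1, 3, 2]

61 = 6·9 + 7
9 = 1·7 + 2
7 = 3·2 + 1
2 = 2·1 + 0  (stop)
So 61/9 = [6; 1, 3, 2].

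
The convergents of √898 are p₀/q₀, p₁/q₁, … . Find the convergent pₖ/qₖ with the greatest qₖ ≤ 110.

√898 = [29; 1, 28, 1, 58, …] (period length 4).
Convergents:
  p_0/q_0 = 29/1
  p_1/q_1 = 30/1
  p_2/q_2 = 869/29
  p_3/q_3 = 899/30
  p_4/q_4 = 53011/1769
q_3 = 30 ≤ 110 < 1769 = q_4, so the answer is 899/30.

899/30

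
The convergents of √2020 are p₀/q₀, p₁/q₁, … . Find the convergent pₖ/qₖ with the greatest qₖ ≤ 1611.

71956/1601

√2020 = [44; 1, 16, 1, 88, …] (period length 4).
Convergents:
  p_0/q_0 = 44/1
  p_1/q_1 = 45/1
  p_2/q_2 = 764/17
  p_3/q_3 = 809/18
  p_4/q_4 = 71956/1601
  p_5/q_5 = 72765/1619
q_4 = 1601 ≤ 1611 < 1619 = q_5, so the answer is 71956/1601.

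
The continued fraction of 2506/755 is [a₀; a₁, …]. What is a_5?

2506 = 3·755 + 241   →  a_0 = 3
755 = 3·241 + 32   →  a_1 = 3
241 = 7·32 + 17   →  a_2 = 7
32 = 1·17 + 15   →  a_3 = 1
17 = 1·15 + 2   →  a_4 = 1
15 = 7·2 + 1   →  a_5 = 7

7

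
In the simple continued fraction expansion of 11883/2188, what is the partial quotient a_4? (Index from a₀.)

6

11883 = 5·2188 + 943   →  a_0 = 5
2188 = 2·943 + 302   →  a_1 = 2
943 = 3·302 + 37   →  a_2 = 3
302 = 8·37 + 6   →  a_3 = 8
37 = 6·6 + 1   →  a_4 = 6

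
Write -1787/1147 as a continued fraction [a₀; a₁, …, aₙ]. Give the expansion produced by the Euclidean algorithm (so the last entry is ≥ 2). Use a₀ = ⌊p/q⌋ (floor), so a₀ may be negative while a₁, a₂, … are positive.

[-2; 2, 3, 1, 4, 3, 8]

-1787 = -2×1147 + 507
1147 = 2×507 + 133
507 = 3×133 + 108
133 = 1×108 + 25
108 = 4×25 + 8
25 = 3×8 + 1
8 = 8×1 + 0  (stop)
So -1787/1147 = [-2; 2, 3, 1, 4, 3, 8].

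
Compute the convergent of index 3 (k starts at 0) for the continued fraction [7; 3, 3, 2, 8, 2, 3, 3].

168/23

Using pₖ = aₖpₖ₋₁ + pₖ₋₂, qₖ = aₖqₖ₋₁ + qₖ₋₂ (with p₋₁=1, p₋₂=0, q₋₁=0, q₋₂=1):
  k=0: a=7, p=7, q=1
  k=1: a=3, p=22, q=3
  k=2: a=3, p=73, q=10
  k=3: a=2, p=168, q=23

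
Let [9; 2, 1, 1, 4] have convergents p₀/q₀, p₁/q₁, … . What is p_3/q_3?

Using pₖ = aₖpₖ₋₁ + pₖ₋₂, qₖ = aₖqₖ₋₁ + qₖ₋₂ (with p₋₁=1, p₋₂=0, q₋₁=0, q₋₂=1):
  k=0: a=9, p=9, q=1
  k=1: a=2, p=19, q=2
  k=2: a=1, p=28, q=3
  k=3: a=1, p=47, q=5

47/5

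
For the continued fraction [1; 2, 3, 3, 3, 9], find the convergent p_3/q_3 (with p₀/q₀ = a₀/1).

Using pₖ = aₖpₖ₋₁ + pₖ₋₂, qₖ = aₖqₖ₋₁ + qₖ₋₂ (with p₋₁=1, p₋₂=0, q₋₁=0, q₋₂=1):
  k=0: a=1, p=1, q=1
  k=1: a=2, p=3, q=2
  k=2: a=3, p=10, q=7
  k=3: a=3, p=33, q=23

33/23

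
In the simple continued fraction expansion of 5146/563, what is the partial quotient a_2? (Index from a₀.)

7

5146 = 9·563 + 79   →  a_0 = 9
563 = 7·79 + 10   →  a_1 = 7
79 = 7·10 + 9   →  a_2 = 7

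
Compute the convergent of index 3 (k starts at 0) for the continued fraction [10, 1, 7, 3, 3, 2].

Using pₖ = aₖpₖ₋₁ + pₖ₋₂, qₖ = aₖqₖ₋₁ + qₖ₋₂ (with p₋₁=1, p₋₂=0, q₋₁=0, q₋₂=1):
  k=0: a=10, p=10, q=1
  k=1: a=1, p=11, q=1
  k=2: a=7, p=87, q=8
  k=3: a=3, p=272, q=25

272/25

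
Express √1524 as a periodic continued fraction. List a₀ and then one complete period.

a₀ = ⌊√1524⌋ = 39.
With m₀=0, d₀=1 and mₖ₊₁ = dₖaₖ − mₖ, dₖ₊₁ = (n − mₖ₊₁²)/dₖ, aₖ₊₁ = ⌊(a₀+mₖ₊₁)/dₖ₊₁⌋:
  k=1: m=39, d=3, a=26
  k=2: m=39, d=1, a=78
d=1 and a=2a₀=78 at k=2, so the next step gives (m, d) = (39, 3) again — its k=1 value — and the period has length 2.

[39; 26, 78]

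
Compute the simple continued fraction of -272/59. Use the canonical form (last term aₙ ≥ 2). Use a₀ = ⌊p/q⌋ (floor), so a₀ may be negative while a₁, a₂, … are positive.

[-5; 2, 1, 1, 3, 3]

-272 = -5×59 + 23
59 = 2×23 + 13
23 = 1×13 + 10
13 = 1×10 + 3
10 = 3×3 + 1
3 = 3×1 + 0  (stop)
So -272/59 = [-5; 2, 1, 1, 3, 3].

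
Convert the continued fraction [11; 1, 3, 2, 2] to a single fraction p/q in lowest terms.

259/22

Using pₖ = aₖpₖ₋₁ + pₖ₋₂ and qₖ = aₖqₖ₋₁ + qₖ₋₂:
  k=0: a=11, p=11, q=1
  k=1: a=1, p=12, q=1
  k=2: a=3, p=47, q=4
  k=3: a=2, p=106, q=9
  k=4: a=2, p=259, q=22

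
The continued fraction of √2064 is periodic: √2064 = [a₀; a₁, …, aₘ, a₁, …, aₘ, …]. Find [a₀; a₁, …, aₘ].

a₀ = ⌊√2064⌋ = 45.
With m₀=0, d₀=1 and mₖ₊₁ = dₖaₖ − mₖ, dₖ₊₁ = (n − mₖ₊₁²)/dₖ, aₖ₊₁ = ⌊(a₀+mₖ₊₁)/dₖ₊₁⌋:
  k=1: m=45, d=39, a=2
  k=2: m=33, d=25, a=3
  k=3: m=42, d=12, a=7
  k=4: m=42, d=25, a=3
  k=5: m=33, d=39, a=2
  k=6: m=45, d=1, a=90
d=1 and a=2a₀=90 at k=6, so the next step gives (m, d) = (45, 39) again — its k=1 value — and the period has length 6.

[45; 2, 3, 7, 3, 2, 90]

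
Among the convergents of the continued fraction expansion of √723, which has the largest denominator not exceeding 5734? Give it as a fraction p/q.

117127/4356

√723 = [26; 1, 7, 1, 52, …] (period length 4).
Convergents:
  p_0/q_0 = 26/1
  p_1/q_1 = 27/1
  p_2/q_2 = 215/8
  p_3/q_3 = 242/9
  p_4/q_4 = 12799/476
  p_5/q_5 = 13041/485
  p_6/q_6 = 104086/3871
  p_7/q_7 = 117127/4356
  p_8/q_8 = 6194690/230383
q_7 = 4356 ≤ 5734 < 230383 = q_8, so the answer is 117127/4356.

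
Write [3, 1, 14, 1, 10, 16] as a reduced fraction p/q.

11087/2816

Using pₖ = aₖpₖ₋₁ + pₖ₋₂ and qₖ = aₖqₖ₋₁ + qₖ₋₂:
  k=0: a=3, p=3, q=1
  k=1: a=1, p=4, q=1
  k=2: a=14, p=59, q=15
  k=3: a=1, p=63, q=16
  k=4: a=10, p=689, q=175
  k=5: a=16, p=11087, q=2816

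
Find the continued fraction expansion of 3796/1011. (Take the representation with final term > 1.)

3796 = 3*1011 + 763
1011 = 1*763 + 248
763 = 3*248 + 19
248 = 13*19 + 1
19 = 19*1 + 0  (stop)
So 3796/1011 = [3; 1, 3, 13, 19].

[3; 1, 3, 13, 19]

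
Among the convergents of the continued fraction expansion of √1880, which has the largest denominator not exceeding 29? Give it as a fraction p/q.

√1880 = [43; 2, 1, 3, 1, 2, 86, …] (period length 6).
Convergents:
  p_0/q_0 = 43/1
  p_1/q_1 = 87/2
  p_2/q_2 = 130/3
  p_3/q_3 = 477/11
  p_4/q_4 = 607/14
  p_5/q_5 = 1691/39
q_4 = 14 ≤ 29 < 39 = q_5, so the answer is 607/14.

607/14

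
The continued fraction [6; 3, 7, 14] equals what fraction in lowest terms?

Using pₖ = aₖpₖ₋₁ + pₖ₋₂ and qₖ = aₖqₖ₋₁ + qₖ₋₂:
  k=0: a=6, p=6, q=1
  k=1: a=3, p=19, q=3
  k=2: a=7, p=139, q=22
  k=3: a=14, p=1965, q=311

1965/311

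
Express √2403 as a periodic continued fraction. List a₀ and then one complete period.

[49; 49, 98]

a₀ = ⌊√2403⌋ = 49.
With m₀=0, d₀=1 and mₖ₊₁ = dₖaₖ − mₖ, dₖ₊₁ = (n − mₖ₊₁²)/dₖ, aₖ₊₁ = ⌊(a₀+mₖ₊₁)/dₖ₊₁⌋:
  k=1: m=49, d=2, a=49
  k=2: m=49, d=1, a=98
d=1 and a=2a₀=98 at k=2, so the next step gives (m, d) = (49, 2) again — its k=1 value — and the period has length 2.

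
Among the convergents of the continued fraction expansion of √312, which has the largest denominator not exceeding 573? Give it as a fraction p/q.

5617/318

√312 = [17; 1, 1, 1, 34, …] (period length 4).
Convergents:
  p_0/q_0 = 17/1
  p_1/q_1 = 18/1
  p_2/q_2 = 35/2
  p_3/q_3 = 53/3
  p_4/q_4 = 1837/104
  p_5/q_5 = 1890/107
  p_6/q_6 = 3727/211
  p_7/q_7 = 5617/318
  p_8/q_8 = 194705/11023
q_7 = 318 ≤ 573 < 11023 = q_8, so the answer is 5617/318.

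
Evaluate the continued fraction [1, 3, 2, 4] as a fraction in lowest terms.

40/31

Using pₖ = aₖpₖ₋₁ + pₖ₋₂ and qₖ = aₖqₖ₋₁ + qₖ₋₂:
  k=0: a=1, p=1, q=1
  k=1: a=3, p=4, q=3
  k=2: a=2, p=9, q=7
  k=3: a=4, p=40, q=31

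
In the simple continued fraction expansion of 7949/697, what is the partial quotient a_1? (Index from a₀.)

2

7949 = 11·697 + 282   →  a_0 = 11
697 = 2·282 + 133   →  a_1 = 2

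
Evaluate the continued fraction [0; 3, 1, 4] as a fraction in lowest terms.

5/19

Fold from the inside: start with 4/1.
  1 + 1/4 = 5/4
  3 + 4/5 = 19/5
  0 + 5/19 = 5/19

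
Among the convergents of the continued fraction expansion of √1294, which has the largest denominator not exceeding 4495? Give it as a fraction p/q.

93204/2591

√1294 = [35; 1, 34, 1, 70, …] (period length 4).
Convergents:
  p_0/q_0 = 35/1
  p_1/q_1 = 36/1
  p_2/q_2 = 1259/35
  p_3/q_3 = 1295/36
  p_4/q_4 = 91909/2555
  p_5/q_5 = 93204/2591
  p_6/q_6 = 3260845/90649
q_5 = 2591 ≤ 4495 < 90649 = q_6, so the answer is 93204/2591.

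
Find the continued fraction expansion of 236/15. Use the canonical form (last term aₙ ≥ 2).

236 = 15·15 + 11
15 = 1·11 + 4
11 = 2·4 + 3
4 = 1·3 + 1
3 = 3·1 + 0  (stop)
So 236/15 = [15; 1, 2, 1, 3].

[15; 1, 2, 1, 3]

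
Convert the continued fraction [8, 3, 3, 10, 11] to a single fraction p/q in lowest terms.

9488/1143

Using pₖ = aₖpₖ₋₁ + pₖ₋₂ and qₖ = aₖqₖ₋₁ + qₖ₋₂:
  k=0: a=8, p=8, q=1
  k=1: a=3, p=25, q=3
  k=2: a=3, p=83, q=10
  k=3: a=10, p=855, q=103
  k=4: a=11, p=9488, q=1143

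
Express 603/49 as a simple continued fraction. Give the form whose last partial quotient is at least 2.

[12; 3, 3, 1, 3]

603 = 12*49 + 15
49 = 3*15 + 4
15 = 3*4 + 3
4 = 1*3 + 1
3 = 3*1 + 0  (stop)
So 603/49 = [12; 3, 3, 1, 3].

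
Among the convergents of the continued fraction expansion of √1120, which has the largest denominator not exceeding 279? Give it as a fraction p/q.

8467/253

√1120 = [33; 2, 6, 1, 15, 1, 6, 2, 66, …] (period length 8).
Convergents:
  p_0/q_0 = 33/1
  p_1/q_1 = 67/2
  p_2/q_2 = 435/13
  p_3/q_3 = 502/15
  p_4/q_4 = 7965/238
  p_5/q_5 = 8467/253
  p_6/q_6 = 58767/1756
q_5 = 253 ≤ 279 < 1756 = q_6, so the answer is 8467/253.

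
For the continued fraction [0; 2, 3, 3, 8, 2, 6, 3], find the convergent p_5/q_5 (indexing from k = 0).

176/405

Using pₖ = aₖpₖ₋₁ + pₖ₋₂, qₖ = aₖqₖ₋₁ + qₖ₋₂ (with p₋₁=1, p₋₂=0, q₋₁=0, q₋₂=1):
  k=0: a=0, p=0, q=1
  k=1: a=2, p=1, q=2
  k=2: a=3, p=3, q=7
  k=3: a=3, p=10, q=23
  k=4: a=8, p=83, q=191
  k=5: a=2, p=176, q=405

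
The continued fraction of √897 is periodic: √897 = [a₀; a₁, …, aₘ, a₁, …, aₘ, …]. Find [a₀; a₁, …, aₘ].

[29; 1, 18, 1, 58]

a₀ = ⌊√897⌋ = 29.
With m₀=0, d₀=1 and mₖ₊₁ = dₖaₖ − mₖ, dₖ₊₁ = (n − mₖ₊₁²)/dₖ, aₖ₊₁ = ⌊(a₀+mₖ₊₁)/dₖ₊₁⌋:
  k=1: m=29, d=56, a=1
  k=2: m=27, d=3, a=18
  k=3: m=27, d=56, a=1
  k=4: m=29, d=1, a=58
d=1 and a=2a₀=58 at k=4, so the next step gives (m, d) = (29, 56) again — its k=1 value — and the period has length 4.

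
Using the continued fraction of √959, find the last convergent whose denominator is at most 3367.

59489/1921

√959 = [30; 1, 29, 1, 60, …] (period length 4).
Convergents:
  p_0/q_0 = 30/1
  p_1/q_1 = 31/1
  p_2/q_2 = 929/30
  p_3/q_3 = 960/31
  p_4/q_4 = 58529/1890
  p_5/q_5 = 59489/1921
  p_6/q_6 = 1783710/57599
q_5 = 1921 ≤ 3367 < 57599 = q_6, so the answer is 59489/1921.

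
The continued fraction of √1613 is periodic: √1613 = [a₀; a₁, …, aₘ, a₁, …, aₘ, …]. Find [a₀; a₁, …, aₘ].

a₀ = ⌊√1613⌋ = 40.
With m₀=0, d₀=1 and mₖ₊₁ = dₖaₖ − mₖ, dₖ₊₁ = (n − mₖ₊₁²)/dₖ, aₖ₊₁ = ⌊(a₀+mₖ₊₁)/dₖ₊₁⌋:
  k=1: m=40, d=13, a=6
  k=2: m=38, d=13, a=6
  k=3: m=40, d=1, a=80
d=1 and a=2a₀=80 at k=3, so the next step gives (m, d) = (40, 13) again — its k=1 value — and the period has length 3.

[40; 6, 6, 80]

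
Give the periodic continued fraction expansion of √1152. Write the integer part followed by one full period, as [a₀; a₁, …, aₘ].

a₀ = ⌊√1152⌋ = 33.

[33; 1, 15, 1, 66]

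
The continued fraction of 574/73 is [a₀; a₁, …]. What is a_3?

3

574 = 7·73 + 63   →  a_0 = 7
73 = 1·63 + 10   →  a_1 = 1
63 = 6·10 + 3   →  a_2 = 6
10 = 3·3 + 1   →  a_3 = 3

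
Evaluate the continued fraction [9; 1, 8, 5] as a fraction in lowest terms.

Fold from the inside: start with 5/1.
  8 + 1/5 = 41/5
  1 + 5/41 = 46/41
  9 + 41/46 = 455/46

455/46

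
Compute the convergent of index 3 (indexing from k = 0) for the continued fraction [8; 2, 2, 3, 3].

143/17

Using pₖ = aₖpₖ₋₁ + pₖ₋₂, qₖ = aₖqₖ₋₁ + qₖ₋₂ (with p₋₁=1, p₋₂=0, q₋₁=0, q₋₂=1):
  k=0: a=8, p=8, q=1
  k=1: a=2, p=17, q=2
  k=2: a=2, p=42, q=5
  k=3: a=3, p=143, q=17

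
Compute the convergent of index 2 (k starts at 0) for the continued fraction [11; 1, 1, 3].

23/2

Using pₖ = aₖpₖ₋₁ + pₖ₋₂, qₖ = aₖqₖ₋₁ + qₖ₋₂ (with p₋₁=1, p₋₂=0, q₋₁=0, q₋₂=1):
  k=0: a=11, p=11, q=1
  k=1: a=1, p=12, q=1
  k=2: a=1, p=23, q=2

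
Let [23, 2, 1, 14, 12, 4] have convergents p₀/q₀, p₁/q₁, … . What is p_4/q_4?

Using pₖ = aₖpₖ₋₁ + pₖ₋₂, qₖ = aₖqₖ₋₁ + qₖ₋₂ (with p₋₁=1, p₋₂=0, q₋₁=0, q₋₂=1):
  k=0: a=23, p=23, q=1
  k=1: a=2, p=47, q=2
  k=2: a=1, p=70, q=3
  k=3: a=14, p=1027, q=44
  k=4: a=12, p=12394, q=531

12394/531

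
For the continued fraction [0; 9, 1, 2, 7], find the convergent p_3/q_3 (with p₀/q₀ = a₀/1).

Using pₖ = aₖpₖ₋₁ + pₖ₋₂, qₖ = aₖqₖ₋₁ + qₖ₋₂ (with p₋₁=1, p₋₂=0, q₋₁=0, q₋₂=1):
  k=0: a=0, p=0, q=1
  k=1: a=9, p=1, q=9
  k=2: a=1, p=1, q=10
  k=3: a=2, p=3, q=29

3/29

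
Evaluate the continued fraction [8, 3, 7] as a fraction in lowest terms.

183/22

Fold from the inside: start with 7/1.
  3 + 1/7 = 22/7
  8 + 7/22 = 183/22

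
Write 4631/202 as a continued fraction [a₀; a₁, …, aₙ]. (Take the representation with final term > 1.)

4631 = 22·202 + 187
202 = 1·187 + 15
187 = 12·15 + 7
15 = 2·7 + 1
7 = 7·1 + 0  (stop)
So 4631/202 = [22; 1, 12, 2, 7].

[22; 1, 12, 2, 7]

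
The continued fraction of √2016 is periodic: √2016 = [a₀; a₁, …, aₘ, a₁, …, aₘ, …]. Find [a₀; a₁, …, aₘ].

a₀ = ⌊√2016⌋ = 44.
With m₀=0, d₀=1 and mₖ₊₁ = dₖaₖ − mₖ, dₖ₊₁ = (n − mₖ₊₁²)/dₖ, aₖ₊₁ = ⌊(a₀+mₖ₊₁)/dₖ₊₁⌋:
  k=1: m=44, d=80, a=1
  k=2: m=36, d=9, a=8
  k=3: m=36, d=80, a=1
  k=4: m=44, d=1, a=88
d=1 and a=2a₀=88 at k=4, so the next step gives (m, d) = (44, 80) again — its k=1 value — and the period has length 4.

[44; 1, 8, 1, 88]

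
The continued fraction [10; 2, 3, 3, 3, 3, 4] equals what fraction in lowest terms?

Using pₖ = aₖpₖ₋₁ + pₖ₋₂ and qₖ = aₖqₖ₋₁ + qₖ₋₂:
  k=0: a=10, p=10, q=1
  k=1: a=2, p=21, q=2
  k=2: a=3, p=73, q=7
  k=3: a=3, p=240, q=23
  k=4: a=3, p=793, q=76
  k=5: a=3, p=2619, q=251
  k=6: a=4, p=11269, q=1080

11269/1080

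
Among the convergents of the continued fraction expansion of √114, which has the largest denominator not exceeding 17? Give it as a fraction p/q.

32/3

√114 = [10; 1, 2, 10, 2, 1, 20, …] (period length 6).
Convergents:
  p_0/q_0 = 10/1
  p_1/q_1 = 11/1
  p_2/q_2 = 32/3
  p_3/q_3 = 331/31
q_2 = 3 ≤ 17 < 31 = q_3, so the answer is 32/3.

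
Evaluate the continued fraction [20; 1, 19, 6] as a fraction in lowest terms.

Using pₖ = aₖpₖ₋₁ + pₖ₋₂ and qₖ = aₖqₖ₋₁ + qₖ₋₂:
  k=0: a=20, p=20, q=1
  k=1: a=1, p=21, q=1
  k=2: a=19, p=419, q=20
  k=3: a=6, p=2535, q=121

2535/121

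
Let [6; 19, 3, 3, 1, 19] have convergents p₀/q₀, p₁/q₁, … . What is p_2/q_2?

351/58

Using pₖ = aₖpₖ₋₁ + pₖ₋₂, qₖ = aₖqₖ₋₁ + qₖ₋₂ (with p₋₁=1, p₋₂=0, q₋₁=0, q₋₂=1):
  k=0: a=6, p=6, q=1
  k=1: a=19, p=115, q=19
  k=2: a=3, p=351, q=58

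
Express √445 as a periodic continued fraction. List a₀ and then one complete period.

[21; 10, 1, 1, 10, 42]

a₀ = ⌊√445⌋ = 21.
With m₀=0, d₀=1 and mₖ₊₁ = dₖaₖ − mₖ, dₖ₊₁ = (n − mₖ₊₁²)/dₖ, aₖ₊₁ = ⌊(a₀+mₖ₊₁)/dₖ₊₁⌋:
  k=1: m=21, d=4, a=10
  k=2: m=19, d=21, a=1
  k=3: m=2, d=21, a=1
  k=4: m=19, d=4, a=10
  k=5: m=21, d=1, a=42
d=1 and a=2a₀=42 at k=5, so the next step gives (m, d) = (21, 4) again — its k=1 value — and the period has length 5.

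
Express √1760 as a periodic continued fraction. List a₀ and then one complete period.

a₀ = ⌊√1760⌋ = 41.
With m₀=0, d₀=1 and mₖ₊₁ = dₖaₖ − mₖ, dₖ₊₁ = (n − mₖ₊₁²)/dₖ, aₖ₊₁ = ⌊(a₀+mₖ₊₁)/dₖ₊₁⌋:
  k=1: m=41, d=79, a=1
  k=2: m=38, d=4, a=19
  k=3: m=38, d=79, a=1
  k=4: m=41, d=1, a=82
d=1 and a=2a₀=82 at k=4, so the next step gives (m, d) = (41, 79) again — its k=1 value — and the period has length 4.

[41; 1, 19, 1, 82]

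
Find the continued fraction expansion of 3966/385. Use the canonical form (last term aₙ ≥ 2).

[10; 3, 3, 7, 2, 2]

3966 = 10*385 + 116
385 = 3*116 + 37
116 = 3*37 + 5
37 = 7*5 + 2
5 = 2*2 + 1
2 = 2*1 + 0  (stop)
So 3966/385 = [10; 3, 3, 7, 2, 2].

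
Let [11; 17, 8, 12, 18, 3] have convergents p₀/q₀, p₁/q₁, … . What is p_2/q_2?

Using pₖ = aₖpₖ₋₁ + pₖ₋₂, qₖ = aₖqₖ₋₁ + qₖ₋₂ (with p₋₁=1, p₋₂=0, q₋₁=0, q₋₂=1):
  k=0: a=11, p=11, q=1
  k=1: a=17, p=188, q=17
  k=2: a=8, p=1515, q=137

1515/137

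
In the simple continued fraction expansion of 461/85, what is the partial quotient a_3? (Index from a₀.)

461 = 5·85 + 36   →  a_0 = 5
85 = 2·36 + 13   →  a_1 = 2
36 = 2·13 + 10   →  a_2 = 2
13 = 1·10 + 3   →  a_3 = 1

1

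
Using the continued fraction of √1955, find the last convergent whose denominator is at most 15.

√1955 = [44; 4, 1, 1, 1, 4, 88, …] (period length 6).
Convergents:
  p_0/q_0 = 44/1
  p_1/q_1 = 177/4
  p_2/q_2 = 221/5
  p_3/q_3 = 398/9
  p_4/q_4 = 619/14
  p_5/q_5 = 2874/65
q_4 = 14 ≤ 15 < 65 = q_5, so the answer is 619/14.

619/14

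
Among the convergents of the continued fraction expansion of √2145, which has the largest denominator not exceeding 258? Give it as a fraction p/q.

8846/191

√2145 = [46; 3, 5, 2, 5, 3, 92, …] (period length 6).
Convergents:
  p_0/q_0 = 46/1
  p_1/q_1 = 139/3
  p_2/q_2 = 741/16
  p_3/q_3 = 1621/35
  p_4/q_4 = 8846/191
  p_5/q_5 = 28159/608
q_4 = 191 ≤ 258 < 608 = q_5, so the answer is 8846/191.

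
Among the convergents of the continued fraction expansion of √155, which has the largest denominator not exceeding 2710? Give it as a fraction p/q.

√155 = [12; 2, 4, 2, 24, …] (period length 4).
Convergents:
  p_0/q_0 = 12/1
  p_1/q_1 = 25/2
  p_2/q_2 = 112/9
  p_3/q_3 = 249/20
  p_4/q_4 = 6088/489
  p_5/q_5 = 12425/998
  p_6/q_6 = 55788/4481
q_5 = 998 ≤ 2710 < 4481 = q_6, so the answer is 12425/998.

12425/998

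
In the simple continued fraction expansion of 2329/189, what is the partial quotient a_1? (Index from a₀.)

2329 = 12·189 + 61   →  a_0 = 12
189 = 3·61 + 6   →  a_1 = 3

3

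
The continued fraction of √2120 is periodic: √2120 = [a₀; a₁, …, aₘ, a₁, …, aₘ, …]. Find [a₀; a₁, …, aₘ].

a₀ = ⌊√2120⌋ = 46.
With m₀=0, d₀=1 and mₖ₊₁ = dₖaₖ − mₖ, dₖ₊₁ = (n − mₖ₊₁²)/dₖ, aₖ₊₁ = ⌊(a₀+mₖ₊₁)/dₖ₊₁⌋:
  k=1: m=46, d=4, a=23
  k=2: m=46, d=1, a=92
d=1 and a=2a₀=92 at k=2, so the next step gives (m, d) = (46, 4) again — its k=1 value — and the period has length 2.

[46; 23, 92]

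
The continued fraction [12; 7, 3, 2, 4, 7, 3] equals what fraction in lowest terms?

Using pₖ = aₖpₖ₋₁ + pₖ₋₂ and qₖ = aₖqₖ₋₁ + qₖ₋₂:
  k=0: a=12, p=12, q=1
  k=1: a=7, p=85, q=7
  k=2: a=3, p=267, q=22
  k=3: a=2, p=619, q=51
  k=4: a=4, p=2743, q=226
  k=5: a=7, p=19820, q=1633
  k=6: a=3, p=62203, q=5125

62203/5125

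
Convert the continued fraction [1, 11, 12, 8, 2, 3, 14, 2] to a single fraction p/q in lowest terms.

255509/234362

Fold from the inside: start with 2/1.
  14 + 1/2 = 29/2
  3 + 2/29 = 89/29
  2 + 29/89 = 207/89
  8 + 89/207 = 1745/207
  12 + 207/1745 = 21147/1745
  11 + 1745/21147 = 234362/21147
  1 + 21147/234362 = 255509/234362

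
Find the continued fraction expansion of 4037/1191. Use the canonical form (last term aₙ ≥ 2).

[3; 2, 1, 1, 3, 4, 7, 2]

4037 = 3·1191 + 464
1191 = 2·464 + 263
464 = 1·263 + 201
263 = 1·201 + 62
201 = 3·62 + 15
62 = 4·15 + 2
15 = 7·2 + 1
2 = 2·1 + 0  (stop)
So 4037/1191 = [3; 2, 1, 1, 3, 4, 7, 2].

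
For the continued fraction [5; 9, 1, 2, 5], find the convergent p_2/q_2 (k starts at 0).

Using pₖ = aₖpₖ₋₁ + pₖ₋₂, qₖ = aₖqₖ₋₁ + qₖ₋₂ (with p₋₁=1, p₋₂=0, q₋₁=0, q₋₂=1):
  k=0: a=5, p=5, q=1
  k=1: a=9, p=46, q=9
  k=2: a=1, p=51, q=10

51/10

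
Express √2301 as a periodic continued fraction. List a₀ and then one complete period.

[47; 1, 30, 1, 94]

a₀ = ⌊√2301⌋ = 47.
With m₀=0, d₀=1 and mₖ₊₁ = dₖaₖ − mₖ, dₖ₊₁ = (n − mₖ₊₁²)/dₖ, aₖ₊₁ = ⌊(a₀+mₖ₊₁)/dₖ₊₁⌋:
  k=1: m=47, d=92, a=1
  k=2: m=45, d=3, a=30
  k=3: m=45, d=92, a=1
  k=4: m=47, d=1, a=94
d=1 and a=2a₀=94 at k=4, so the next step gives (m, d) = (47, 92) again — its k=1 value — and the period has length 4.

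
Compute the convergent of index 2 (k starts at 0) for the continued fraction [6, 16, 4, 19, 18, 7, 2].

Using pₖ = aₖpₖ₋₁ + pₖ₋₂, qₖ = aₖqₖ₋₁ + qₖ₋₂ (with p₋₁=1, p₋₂=0, q₋₁=0, q₋₂=1):
  k=0: a=6, p=6, q=1
  k=1: a=16, p=97, q=16
  k=2: a=4, p=394, q=65

394/65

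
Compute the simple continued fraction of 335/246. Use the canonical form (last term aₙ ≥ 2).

335 = 1·246 + 89
246 = 2·89 + 68
89 = 1·68 + 21
68 = 3·21 + 5
21 = 4·5 + 1
5 = 5·1 + 0  (stop)
So 335/246 = [1; 2, 1, 3, 4, 5].

[1; 2, 1, 3, 4, 5]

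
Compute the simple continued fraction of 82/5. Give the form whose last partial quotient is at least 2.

82 = 16×5 + 2
5 = 2×2 + 1
2 = 2×1 + 0  (stop)
So 82/5 = [16; 2, 2].

[16; 2, 2]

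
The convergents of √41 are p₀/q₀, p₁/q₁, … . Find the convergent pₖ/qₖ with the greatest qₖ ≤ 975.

√41 = [6; 2, 2, 12, …] (period length 3).
Convergents:
  p_0/q_0 = 6/1
  p_1/q_1 = 13/2
  p_2/q_2 = 32/5
  p_3/q_3 = 397/62
  p_4/q_4 = 826/129
  p_5/q_5 = 2049/320
  p_6/q_6 = 25414/3969
q_5 = 320 ≤ 975 < 3969 = q_6, so the answer is 2049/320.

2049/320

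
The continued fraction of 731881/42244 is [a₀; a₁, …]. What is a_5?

731881 = 17·42244 + 13733   →  a_0 = 17
42244 = 3·13733 + 1045   →  a_1 = 3
13733 = 13·1045 + 148   →  a_2 = 13
1045 = 7·148 + 9   →  a_3 = 7
148 = 16·9 + 4   →  a_4 = 16
9 = 2·4 + 1   →  a_5 = 2

2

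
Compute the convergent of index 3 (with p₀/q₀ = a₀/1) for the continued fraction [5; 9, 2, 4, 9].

434/85

Using pₖ = aₖpₖ₋₁ + pₖ₋₂, qₖ = aₖqₖ₋₁ + qₖ₋₂ (with p₋₁=1, p₋₂=0, q₋₁=0, q₋₂=1):
  k=0: a=5, p=5, q=1
  k=1: a=9, p=46, q=9
  k=2: a=2, p=97, q=19
  k=3: a=4, p=434, q=85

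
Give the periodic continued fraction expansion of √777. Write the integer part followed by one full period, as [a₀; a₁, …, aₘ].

a₀ = ⌊√777⌋ = 27.
With m₀=0, d₀=1 and mₖ₊₁ = dₖaₖ − mₖ, dₖ₊₁ = (n − mₖ₊₁²)/dₖ, aₖ₊₁ = ⌊(a₀+mₖ₊₁)/dₖ₊₁⌋:
  k=1: m=27, d=48, a=1
  k=2: m=21, d=7, a=6
  k=3: m=21, d=48, a=1
  k=4: m=27, d=1, a=54
d=1 and a=2a₀=54 at k=4, so the next step gives (m, d) = (27, 48) again — its k=1 value — and the period has length 4.

[27; 1, 6, 1, 54]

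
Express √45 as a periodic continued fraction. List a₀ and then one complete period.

a₀ = ⌊√45⌋ = 6.

[6; 1, 2, 2, 2, 1, 12]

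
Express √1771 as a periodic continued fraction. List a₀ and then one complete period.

a₀ = ⌊√1771⌋ = 42.
With m₀=0, d₀=1 and mₖ₊₁ = dₖaₖ − mₖ, dₖ₊₁ = (n − mₖ₊₁²)/dₖ, aₖ₊₁ = ⌊(a₀+mₖ₊₁)/dₖ₊₁⌋:
  k=1: m=42, d=7, a=12
  k=2: m=42, d=1, a=84
d=1 and a=2a₀=84 at k=2, so the next step gives (m, d) = (42, 7) again — its k=1 value — and the period has length 2.

[42; 12, 84]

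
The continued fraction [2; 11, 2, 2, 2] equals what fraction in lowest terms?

Using pₖ = aₖpₖ₋₁ + pₖ₋₂ and qₖ = aₖqₖ₋₁ + qₖ₋₂:
  k=0: a=2, p=2, q=1
  k=1: a=11, p=23, q=11
  k=2: a=2, p=48, q=23
  k=3: a=2, p=119, q=57
  k=4: a=2, p=286, q=137

286/137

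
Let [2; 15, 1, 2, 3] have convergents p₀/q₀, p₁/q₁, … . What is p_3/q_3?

97/47

Using pₖ = aₖpₖ₋₁ + pₖ₋₂, qₖ = aₖqₖ₋₁ + qₖ₋₂ (with p₋₁=1, p₋₂=0, q₋₁=0, q₋₂=1):
  k=0: a=2, p=2, q=1
  k=1: a=15, p=31, q=15
  k=2: a=1, p=33, q=16
  k=3: a=2, p=97, q=47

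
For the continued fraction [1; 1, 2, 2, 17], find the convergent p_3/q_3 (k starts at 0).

12/7

Using pₖ = aₖpₖ₋₁ + pₖ₋₂, qₖ = aₖqₖ₋₁ + qₖ₋₂ (with p₋₁=1, p₋₂=0, q₋₁=0, q₋₂=1):
  k=0: a=1, p=1, q=1
  k=1: a=1, p=2, q=1
  k=2: a=2, p=5, q=3
  k=3: a=2, p=12, q=7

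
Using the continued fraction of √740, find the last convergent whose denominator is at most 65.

√740 = [27; 4, 1, 12, 1, 4, 54, …] (period length 6).
Convergents:
  p_0/q_0 = 27/1
  p_1/q_1 = 109/4
  p_2/q_2 = 136/5
  p_3/q_3 = 1741/64
  p_4/q_4 = 1877/69
q_3 = 64 ≤ 65 < 69 = q_4, so the answer is 1741/64.

1741/64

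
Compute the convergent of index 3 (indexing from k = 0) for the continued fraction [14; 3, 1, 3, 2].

Using pₖ = aₖpₖ₋₁ + pₖ₋₂, qₖ = aₖqₖ₋₁ + qₖ₋₂ (with p₋₁=1, p₋₂=0, q₋₁=0, q₋₂=1):
  k=0: a=14, p=14, q=1
  k=1: a=3, p=43, q=3
  k=2: a=1, p=57, q=4
  k=3: a=3, p=214, q=15

214/15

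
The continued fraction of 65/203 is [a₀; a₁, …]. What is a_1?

65 = 0·203 + 65   →  a_0 = 0
203 = 3·65 + 8   →  a_1 = 3

3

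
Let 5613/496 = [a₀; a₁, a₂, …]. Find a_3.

5613 = 11·496 + 157   →  a_0 = 11
496 = 3·157 + 25   →  a_1 = 3
157 = 6·25 + 7   →  a_2 = 6
25 = 3·7 + 4   →  a_3 = 3

3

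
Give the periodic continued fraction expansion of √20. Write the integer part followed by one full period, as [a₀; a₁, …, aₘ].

a₀ = ⌊√20⌋ = 4.

[4; 2, 8]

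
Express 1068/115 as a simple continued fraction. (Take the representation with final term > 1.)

1068 = 9*115 + 33
115 = 3*33 + 16
33 = 2*16 + 1
16 = 16*1 + 0  (stop)
So 1068/115 = [9; 3, 2, 16].

[9; 3, 2, 16]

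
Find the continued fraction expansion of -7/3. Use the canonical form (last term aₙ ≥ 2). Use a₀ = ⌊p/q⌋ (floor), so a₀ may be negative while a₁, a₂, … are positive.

-7 = -3*3 + 2
3 = 1*2 + 1
2 = 2*1 + 0  (stop)
So -7/3 = [-3; 1, 2].

[-3; 1, 2]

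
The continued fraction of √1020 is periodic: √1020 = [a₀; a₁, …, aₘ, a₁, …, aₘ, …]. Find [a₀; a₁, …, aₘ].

a₀ = ⌊√1020⌋ = 31.
With m₀=0, d₀=1 and mₖ₊₁ = dₖaₖ − mₖ, dₖ₊₁ = (n − mₖ₊₁²)/dₖ, aₖ₊₁ = ⌊(a₀+mₖ₊₁)/dₖ₊₁⌋:
  k=1: m=31, d=59, a=1
  k=2: m=28, d=4, a=14
  k=3: m=28, d=59, a=1
  k=4: m=31, d=1, a=62
d=1 and a=2a₀=62 at k=4, so the next step gives (m, d) = (31, 59) again — its k=1 value — and the period has length 4.

[31; 1, 14, 1, 62]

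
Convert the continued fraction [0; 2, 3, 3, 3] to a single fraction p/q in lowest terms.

33/76

Fold from the inside: start with 3/1.
  3 + 1/3 = 10/3
  3 + 3/10 = 33/10
  2 + 10/33 = 76/33
  0 + 33/76 = 33/76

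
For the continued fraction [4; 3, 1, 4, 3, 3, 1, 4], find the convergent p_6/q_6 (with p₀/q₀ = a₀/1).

Using pₖ = aₖpₖ₋₁ + pₖ₋₂, qₖ = aₖqₖ₋₁ + qₖ₋₂ (with p₋₁=1, p₋₂=0, q₋₁=0, q₋₂=1):
  k=0: a=4, p=4, q=1
  k=1: a=3, p=13, q=3
  k=2: a=1, p=17, q=4
  k=3: a=4, p=81, q=19
  k=4: a=3, p=260, q=61
  k=5: a=3, p=861, q=202
  k=6: a=1, p=1121, q=263

1121/263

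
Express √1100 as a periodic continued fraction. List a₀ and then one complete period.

[33; 6, 66]

a₀ = ⌊√1100⌋ = 33.
With m₀=0, d₀=1 and mₖ₊₁ = dₖaₖ − mₖ, dₖ₊₁ = (n − mₖ₊₁²)/dₖ, aₖ₊₁ = ⌊(a₀+mₖ₊₁)/dₖ₊₁⌋:
  k=1: m=33, d=11, a=6
  k=2: m=33, d=1, a=66
d=1 and a=2a₀=66 at k=2, so the next step gives (m, d) = (33, 11) again — its k=1 value — and the period has length 2.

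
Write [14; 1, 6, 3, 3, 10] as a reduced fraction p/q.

Fold from the inside: start with 10/1.
  3 + 1/10 = 31/10
  3 + 10/31 = 103/31
  6 + 31/103 = 649/103
  1 + 103/649 = 752/649
  14 + 649/752 = 11177/752

11177/752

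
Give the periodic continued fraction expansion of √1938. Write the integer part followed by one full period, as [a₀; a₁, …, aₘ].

[44; 44, 88]

a₀ = ⌊√1938⌋ = 44.
With m₀=0, d₀=1 and mₖ₊₁ = dₖaₖ − mₖ, dₖ₊₁ = (n − mₖ₊₁²)/dₖ, aₖ₊₁ = ⌊(a₀+mₖ₊₁)/dₖ₊₁⌋:
  k=1: m=44, d=2, a=44
  k=2: m=44, d=1, a=88
d=1 and a=2a₀=88 at k=2, so the next step gives (m, d) = (44, 2) again — its k=1 value — and the period has length 2.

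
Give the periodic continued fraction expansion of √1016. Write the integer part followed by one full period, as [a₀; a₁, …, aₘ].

a₀ = ⌊√1016⌋ = 31.
With m₀=0, d₀=1 and mₖ₊₁ = dₖaₖ − mₖ, dₖ₊₁ = (n − mₖ₊₁²)/dₖ, aₖ₊₁ = ⌊(a₀+mₖ₊₁)/dₖ₊₁⌋:
  k=1: m=31, d=55, a=1
  k=2: m=24, d=8, a=6
  k=3: m=24, d=55, a=1
  k=4: m=31, d=1, a=62
d=1 and a=2a₀=62 at k=4, so the next step gives (m, d) = (31, 55) again — its k=1 value — and the period has length 4.

[31; 1, 6, 1, 62]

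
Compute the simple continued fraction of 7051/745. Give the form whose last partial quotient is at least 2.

[9; 2, 6, 1, 1, 8, 3]

7051 = 9×745 + 346
745 = 2×346 + 53
346 = 6×53 + 28
53 = 1×28 + 25
28 = 1×25 + 3
25 = 8×3 + 1
3 = 3×1 + 0  (stop)
So 7051/745 = [9; 2, 6, 1, 1, 8, 3].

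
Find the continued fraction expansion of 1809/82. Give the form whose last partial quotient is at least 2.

[22; 16, 2, 2]

1809 = 22×82 + 5
82 = 16×5 + 2
5 = 2×2 + 1
2 = 2×1 + 0  (stop)
So 1809/82 = [22; 16, 2, 2].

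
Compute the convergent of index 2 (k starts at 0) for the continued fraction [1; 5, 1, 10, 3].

Using pₖ = aₖpₖ₋₁ + pₖ₋₂, qₖ = aₖqₖ₋₁ + qₖ₋₂ (with p₋₁=1, p₋₂=0, q₋₁=0, q₋₂=1):
  k=0: a=1, p=1, q=1
  k=1: a=5, p=6, q=5
  k=2: a=1, p=7, q=6

7/6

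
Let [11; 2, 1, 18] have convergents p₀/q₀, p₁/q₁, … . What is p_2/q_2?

Using pₖ = aₖpₖ₋₁ + pₖ₋₂, qₖ = aₖqₖ₋₁ + qₖ₋₂ (with p₋₁=1, p₋₂=0, q₋₁=0, q₋₂=1):
  k=0: a=11, p=11, q=1
  k=1: a=2, p=23, q=2
  k=2: a=1, p=34, q=3

34/3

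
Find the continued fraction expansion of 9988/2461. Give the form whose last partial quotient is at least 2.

9988 = 4·2461 + 144
2461 = 17·144 + 13
144 = 11·13 + 1
13 = 13·1 + 0  (stop)
So 9988/2461 = [4; 17, 11, 13].

[4; 17, 11, 13]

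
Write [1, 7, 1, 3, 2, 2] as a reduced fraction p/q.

193/171

Fold from the inside: start with 2/1.
  2 + 1/2 = 5/2
  3 + 2/5 = 17/5
  1 + 5/17 = 22/17
  7 + 17/22 = 171/22
  1 + 22/171 = 193/171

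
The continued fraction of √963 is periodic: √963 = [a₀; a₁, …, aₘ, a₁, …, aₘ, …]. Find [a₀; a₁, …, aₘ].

[31; 31, 62]

a₀ = ⌊√963⌋ = 31.
With m₀=0, d₀=1 and mₖ₊₁ = dₖaₖ − mₖ, dₖ₊₁ = (n − mₖ₊₁²)/dₖ, aₖ₊₁ = ⌊(a₀+mₖ₊₁)/dₖ₊₁⌋:
  k=1: m=31, d=2, a=31
  k=2: m=31, d=1, a=62
d=1 and a=2a₀=62 at k=2, so the next step gives (m, d) = (31, 2) again — its k=1 value — and the period has length 2.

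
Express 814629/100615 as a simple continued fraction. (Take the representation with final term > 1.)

814629 = 8×100615 + 9709
100615 = 10×9709 + 3525
9709 = 2×3525 + 2659
3525 = 1×2659 + 866
2659 = 3×866 + 61
866 = 14×61 + 12
61 = 5×12 + 1
12 = 12×1 + 0  (stop)
So 814629/100615 = [8; 10, 2, 1, 3, 14, 5, 12].

[8; 10, 2, 1, 3, 14, 5, 12]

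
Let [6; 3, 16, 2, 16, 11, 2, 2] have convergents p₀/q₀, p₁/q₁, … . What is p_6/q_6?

243560/38497

Using pₖ = aₖpₖ₋₁ + pₖ₋₂, qₖ = aₖqₖ₋₁ + qₖ₋₂ (with p₋₁=1, p₋₂=0, q₋₁=0, q₋₂=1):
  k=0: a=6, p=6, q=1
  k=1: a=3, p=19, q=3
  k=2: a=16, p=310, q=49
  k=3: a=2, p=639, q=101
  k=4: a=16, p=10534, q=1665
  k=5: a=11, p=116513, q=18416
  k=6: a=2, p=243560, q=38497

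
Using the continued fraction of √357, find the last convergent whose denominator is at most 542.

√357 = [18; 1, 8, 2, 8, 1, 36, …] (period length 6).
Convergents:
  p_0/q_0 = 18/1
  p_1/q_1 = 19/1
  p_2/q_2 = 170/9
  p_3/q_3 = 359/19
  p_4/q_4 = 3042/161
  p_5/q_5 = 3401/180
  p_6/q_6 = 125478/6641
q_5 = 180 ≤ 542 < 6641 = q_6, so the answer is 3401/180.

3401/180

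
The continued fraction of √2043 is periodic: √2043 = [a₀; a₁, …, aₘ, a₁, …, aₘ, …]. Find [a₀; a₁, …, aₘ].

[45; 5, 90]

a₀ = ⌊√2043⌋ = 45.
With m₀=0, d₀=1 and mₖ₊₁ = dₖaₖ − mₖ, dₖ₊₁ = (n − mₖ₊₁²)/dₖ, aₖ₊₁ = ⌊(a₀+mₖ₊₁)/dₖ₊₁⌋:
  k=1: m=45, d=18, a=5
  k=2: m=45, d=1, a=90
d=1 and a=2a₀=90 at k=2, so the next step gives (m, d) = (45, 18) again — its k=1 value — and the period has length 2.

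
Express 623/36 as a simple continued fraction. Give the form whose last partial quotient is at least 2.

[17; 3, 3, 1, 2]

623 = 17*36 + 11
36 = 3*11 + 3
11 = 3*3 + 2
3 = 1*2 + 1
2 = 2*1 + 0  (stop)
So 623/36 = [17; 3, 3, 1, 2].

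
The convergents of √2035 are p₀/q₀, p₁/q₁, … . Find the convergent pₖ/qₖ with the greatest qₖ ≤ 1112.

36585/811

√2035 = [45; 9, 90, …] (period length 2).
Convergents:
  p_0/q_0 = 45/1
  p_1/q_1 = 406/9
  p_2/q_2 = 36585/811
  p_3/q_3 = 329671/7308
q_2 = 811 ≤ 1112 < 7308 = q_3, so the answer is 36585/811.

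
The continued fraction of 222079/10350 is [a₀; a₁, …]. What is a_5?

6

222079 = 21·10350 + 4729   →  a_0 = 21
10350 = 2·4729 + 892   →  a_1 = 2
4729 = 5·892 + 269   →  a_2 = 5
892 = 3·269 + 85   →  a_3 = 3
269 = 3·85 + 14   →  a_4 = 3
85 = 6·14 + 1   →  a_5 = 6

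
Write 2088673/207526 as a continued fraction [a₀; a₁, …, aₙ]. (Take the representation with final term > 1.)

[10; 15, 2, 8, 2, 3, 13, 8]

2088673 = 10*207526 + 13413
207526 = 15*13413 + 6331
13413 = 2*6331 + 751
6331 = 8*751 + 323
751 = 2*323 + 105
323 = 3*105 + 8
105 = 13*8 + 1
8 = 8*1 + 0  (stop)
So 2088673/207526 = [10; 15, 2, 8, 2, 3, 13, 8].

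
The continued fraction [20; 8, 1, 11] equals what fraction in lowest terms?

2152/107

Using pₖ = aₖpₖ₋₁ + pₖ₋₂ and qₖ = aₖqₖ₋₁ + qₖ₋₂:
  k=0: a=20, p=20, q=1
  k=1: a=8, p=161, q=8
  k=2: a=1, p=181, q=9
  k=3: a=11, p=2152, q=107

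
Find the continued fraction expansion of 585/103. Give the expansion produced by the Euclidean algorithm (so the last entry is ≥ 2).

[5; 1, 2, 8, 4]

585 = 5*103 + 70
103 = 1*70 + 33
70 = 2*33 + 4
33 = 8*4 + 1
4 = 4*1 + 0  (stop)
So 585/103 = [5; 1, 2, 8, 4].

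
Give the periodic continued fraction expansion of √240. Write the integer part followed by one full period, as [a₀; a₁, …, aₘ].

[15; 2, 30]

a₀ = ⌊√240⌋ = 15.
With m₀=0, d₀=1 and mₖ₊₁ = dₖaₖ − mₖ, dₖ₊₁ = (n − mₖ₊₁²)/dₖ, aₖ₊₁ = ⌊(a₀+mₖ₊₁)/dₖ₊₁⌋:
  k=1: m=15, d=15, a=2
  k=2: m=15, d=1, a=30
d=1 and a=2a₀=30 at k=2, so the next step gives (m, d) = (15, 15) again — its k=1 value — and the period has length 2.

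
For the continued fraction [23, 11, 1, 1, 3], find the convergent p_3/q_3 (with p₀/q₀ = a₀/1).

Using pₖ = aₖpₖ₋₁ + pₖ₋₂, qₖ = aₖqₖ₋₁ + qₖ₋₂ (with p₋₁=1, p₋₂=0, q₋₁=0, q₋₂=1):
  k=0: a=23, p=23, q=1
  k=1: a=11, p=254, q=11
  k=2: a=1, p=277, q=12
  k=3: a=1, p=531, q=23

531/23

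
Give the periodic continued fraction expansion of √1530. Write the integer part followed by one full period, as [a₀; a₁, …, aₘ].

[39; 8, 1, 2, 8, 2, 1, 8, 78]

a₀ = ⌊√1530⌋ = 39.
With m₀=0, d₀=1 and mₖ₊₁ = dₖaₖ − mₖ, dₖ₊₁ = (n − mₖ₊₁²)/dₖ, aₖ₊₁ = ⌊(a₀+mₖ₊₁)/dₖ₊₁⌋:
  k=1: m=39, d=9, a=8
  k=2: m=33, d=49, a=1
  k=3: m=16, d=26, a=2
  k=4: m=36, d=9, a=8
  k=5: m=36, d=26, a=2
  k=6: m=16, d=49, a=1
  k=7: m=33, d=9, a=8
  k=8: m=39, d=1, a=78
d=1 and a=2a₀=78 at k=8, so the next step gives (m, d) = (39, 9) again — its k=1 value — and the period has length 8.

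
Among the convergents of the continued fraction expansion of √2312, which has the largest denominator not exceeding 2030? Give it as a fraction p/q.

55440/1153

√2312 = [48; 12, 96, …] (period length 2).
Convergents:
  p_0/q_0 = 48/1
  p_1/q_1 = 577/12
  p_2/q_2 = 55440/1153
  p_3/q_3 = 665857/13848
q_2 = 1153 ≤ 2030 < 13848 = q_3, so the answer is 55440/1153.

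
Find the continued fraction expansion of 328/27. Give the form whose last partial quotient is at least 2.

328 = 12·27 + 4
27 = 6·4 + 3
4 = 1·3 + 1
3 = 3·1 + 0  (stop)
So 328/27 = [12; 6, 1, 3].

[12; 6, 1, 3]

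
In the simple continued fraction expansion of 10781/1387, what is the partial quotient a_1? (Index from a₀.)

1

10781 = 7·1387 + 1072   →  a_0 = 7
1387 = 1·1072 + 315   →  a_1 = 1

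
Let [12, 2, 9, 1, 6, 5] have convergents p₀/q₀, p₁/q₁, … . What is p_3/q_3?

262/21

Using pₖ = aₖpₖ₋₁ + pₖ₋₂, qₖ = aₖqₖ₋₁ + qₖ₋₂ (with p₋₁=1, p₋₂=0, q₋₁=0, q₋₂=1):
  k=0: a=12, p=12, q=1
  k=1: a=2, p=25, q=2
  k=2: a=9, p=237, q=19
  k=3: a=1, p=262, q=21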